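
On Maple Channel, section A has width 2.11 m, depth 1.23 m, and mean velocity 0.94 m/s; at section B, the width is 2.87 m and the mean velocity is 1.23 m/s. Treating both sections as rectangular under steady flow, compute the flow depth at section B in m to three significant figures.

Q = A₁V₁ = (2.11×1.23) × 0.94 = 2.440 m³/s
d₂ = Q/(b₂ V₂) = 2.440/(2.87×1.23) = 0.6911 m

0.691 m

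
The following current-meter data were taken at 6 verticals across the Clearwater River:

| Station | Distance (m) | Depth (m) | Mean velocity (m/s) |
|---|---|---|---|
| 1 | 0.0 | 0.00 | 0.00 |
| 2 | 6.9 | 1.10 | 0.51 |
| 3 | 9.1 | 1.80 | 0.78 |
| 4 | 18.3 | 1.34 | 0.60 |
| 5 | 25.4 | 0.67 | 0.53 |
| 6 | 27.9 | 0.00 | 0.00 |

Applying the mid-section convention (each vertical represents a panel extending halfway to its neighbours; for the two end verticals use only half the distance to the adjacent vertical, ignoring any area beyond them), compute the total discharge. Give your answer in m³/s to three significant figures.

18.8 m³/s

w_2 = (9.1 − 0.0)/2 = 4.55 m; q_2 = 0.51 × 1.10 × 4.55 = 2.553 m³/s
w_3 = (18.3 − 6.9)/2 = 5.7 m; q_3 = 0.78 × 1.80 × 5.7 = 8.003 m³/s
w_4 = (25.4 − 9.1)/2 = 8.15 m; q_4 = 0.60 × 1.34 × 8.15 = 6.553 m³/s
w_5 = (27.9 − 18.3)/2 = 4.8 m; q_5 = 0.53 × 0.67 × 4.8 = 1.704 m³/s
Stations 1, 6 contribute zero (depth or velocity is 0).
Q = Σ qᵢ = 18.81 m³/s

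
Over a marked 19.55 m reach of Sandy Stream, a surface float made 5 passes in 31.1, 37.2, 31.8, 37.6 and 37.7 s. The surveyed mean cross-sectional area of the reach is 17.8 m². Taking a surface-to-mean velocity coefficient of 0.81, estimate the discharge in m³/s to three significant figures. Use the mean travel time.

t̄ = (31.1 + 37.2 + 31.8 + 37.6 + 37.7) / 5 = 35.08 s
v_surface = L / t̄ = 19.55 / 35.08 = 0.5573 m/s
v_mean = 0.81 × 0.5573 = 0.4514 m/s
Q = A × v_mean = 17.8 × 0.4514 = 8.035 m³/s

8.04 m³/s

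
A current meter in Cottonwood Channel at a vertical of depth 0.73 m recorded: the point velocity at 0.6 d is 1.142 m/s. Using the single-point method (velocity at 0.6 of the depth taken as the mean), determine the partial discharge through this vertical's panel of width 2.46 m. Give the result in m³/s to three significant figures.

2.05 m³/s

v̄ = v₀.₆ = 1.142 m/s
q = v̄ × d × w = 1.142 × 0.73 × 2.46 = 2.051 m³/s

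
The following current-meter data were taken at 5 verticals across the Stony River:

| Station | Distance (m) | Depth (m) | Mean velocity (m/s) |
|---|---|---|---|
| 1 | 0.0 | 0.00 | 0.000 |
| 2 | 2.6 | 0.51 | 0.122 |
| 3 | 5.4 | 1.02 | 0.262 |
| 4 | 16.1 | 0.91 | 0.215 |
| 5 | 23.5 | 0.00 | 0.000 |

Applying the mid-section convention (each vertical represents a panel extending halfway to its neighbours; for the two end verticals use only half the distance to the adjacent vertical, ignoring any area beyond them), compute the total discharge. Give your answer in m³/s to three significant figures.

w_2 = (5.4 − 0.0)/2 = 2.7 m; q_2 = 0.122 × 0.51 × 2.7 = 0.1680 m³/s
w_3 = (16.1 − 2.6)/2 = 6.75 m; q_3 = 0.262 × 1.02 × 6.75 = 1.804 m³/s
w_4 = (23.5 − 5.4)/2 = 9.05 m; q_4 = 0.215 × 0.91 × 9.05 = 1.771 m³/s
Stations 1, 5 contribute zero (depth or velocity is 0).
Q = Σ qᵢ = 3.742 m³/s

3.74 m³/s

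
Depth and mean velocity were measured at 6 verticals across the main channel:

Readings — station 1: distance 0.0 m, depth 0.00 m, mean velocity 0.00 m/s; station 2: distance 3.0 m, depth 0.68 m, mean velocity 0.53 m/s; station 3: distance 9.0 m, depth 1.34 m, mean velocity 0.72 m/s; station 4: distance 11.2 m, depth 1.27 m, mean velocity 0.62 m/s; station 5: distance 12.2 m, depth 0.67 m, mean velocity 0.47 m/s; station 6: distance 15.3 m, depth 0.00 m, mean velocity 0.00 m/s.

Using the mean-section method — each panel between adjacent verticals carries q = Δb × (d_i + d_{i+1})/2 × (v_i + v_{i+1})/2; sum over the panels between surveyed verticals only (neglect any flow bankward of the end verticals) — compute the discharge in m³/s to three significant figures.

6.75 m³/s

Panel 1-2: Δb = 3 m, d̄ = (0.00+0.68)/2 = 0.34, v̄ = (0.00+0.53)/2 = 0.265 → q = 3×0.34×0.265 = 0.2703 m³/s
Panel 2-3: Δb = 6 m, d̄ = (0.68+1.34)/2 = 1.01, v̄ = (0.53+0.72)/2 = 0.625 → q = 6×1.01×0.625 = 3.788 m³/s
Panel 3-4: Δb = 2.2 m, d̄ = (1.34+1.27)/2 = 1.305, v̄ = (0.72+0.62)/2 = 0.67 → q = 2.2×1.305×0.67 = 1.924 m³/s
Panel 4-5: Δb = 1 m, d̄ = (1.27+0.67)/2 = 0.97, v̄ = (0.62+0.47)/2 = 0.545 → q = 1×0.97×0.545 = 0.5287 m³/s
Panel 5-6: Δb = 3.1 m, d̄ = (0.67+0.00)/2 = 0.335, v̄ = (0.47+0.00)/2 = 0.235 → q = 3.1×0.335×0.235 = 0.2440 m³/s
Q = Σ q = 6.754 m³/s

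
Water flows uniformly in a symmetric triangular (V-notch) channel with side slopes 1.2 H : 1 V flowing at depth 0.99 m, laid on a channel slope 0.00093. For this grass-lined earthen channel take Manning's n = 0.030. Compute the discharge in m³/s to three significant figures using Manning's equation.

A = z·y² = 1.2×0.99² = 1.176 m²
P = 2y√(1+z²) = 2×0.99×√(1+1.2²) = 3.093 m
R = A/P = 1.176/3.093 = 0.3803 m
Q = (1/n)·A·R^(2/3)·S^(1/2) = (1/0.030) × 1.176 × 0.3803^(2/3) × 0.00093^(1/2) = 0.6275 m³/s

0.628 m³/s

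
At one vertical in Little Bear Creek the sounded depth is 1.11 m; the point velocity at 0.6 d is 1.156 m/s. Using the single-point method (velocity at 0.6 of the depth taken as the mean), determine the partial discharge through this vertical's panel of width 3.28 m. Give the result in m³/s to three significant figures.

4.21 m³/s

v̄ = v₀.₆ = 1.156 m/s
q = v̄ × d × w = 1.156 × 1.11 × 3.28 = 4.209 m³/s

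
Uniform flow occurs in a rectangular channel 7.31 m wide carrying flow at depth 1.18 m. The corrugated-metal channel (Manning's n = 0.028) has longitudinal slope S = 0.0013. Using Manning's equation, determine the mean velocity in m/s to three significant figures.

1.19 m/s

A = b·y = 7.31 × 1.18 = 8.626 m²
P = b + 2y = 7.31 + 2×1.18 = 9.670 m
R = A/P = 8.626/9.670 = 0.8920 m
Q = (1/n)·A·R^(2/3)·S^(1/2) = (1/0.028) × 8.626 × 0.8920^(2/3) × 0.0013^(1/2) = 10.29 m³/s
V = Q/A = 10.29/8.626 = 1.193 m/s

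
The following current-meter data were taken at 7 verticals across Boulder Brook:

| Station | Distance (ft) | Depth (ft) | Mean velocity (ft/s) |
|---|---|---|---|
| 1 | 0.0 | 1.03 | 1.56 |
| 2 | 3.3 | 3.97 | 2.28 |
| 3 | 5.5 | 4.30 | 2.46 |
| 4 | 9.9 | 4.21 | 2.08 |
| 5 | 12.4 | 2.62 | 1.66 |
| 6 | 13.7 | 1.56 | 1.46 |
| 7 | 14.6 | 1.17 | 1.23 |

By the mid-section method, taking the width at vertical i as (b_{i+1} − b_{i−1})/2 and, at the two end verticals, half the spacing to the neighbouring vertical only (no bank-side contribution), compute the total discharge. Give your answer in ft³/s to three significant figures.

w_1 = (3.3 − 0.0)/2 = 1.65 ft; q_1 = 1.56 × 1.03 × 1.65 = 2.651 ft³/s
w_2 = (5.5 − 0.0)/2 = 2.75 ft; q_2 = 2.28 × 3.97 × 2.75 = 24.89 ft³/s
w_3 = (9.9 − 3.3)/2 = 3.3 ft; q_3 = 2.46 × 4.30 × 3.3 = 34.91 ft³/s
w_4 = (12.4 − 5.5)/2 = 3.45 ft; q_4 = 2.08 × 4.21 × 3.45 = 30.21 ft³/s
w_5 = (13.7 − 9.9)/2 = 1.9 ft; q_5 = 1.66 × 2.62 × 1.9 = 8.263 ft³/s
w_6 = (14.6 − 12.4)/2 = 1.1 ft; q_6 = 1.46 × 1.56 × 1.1 = 2.505 ft³/s
w_7 = (14.6 − 13.7)/2 = 0.45 ft; q_7 = 1.23 × 1.17 × 0.45 = 0.6476 ft³/s
Q = Σ qᵢ = 104.1 ft³/s

104 ft³/s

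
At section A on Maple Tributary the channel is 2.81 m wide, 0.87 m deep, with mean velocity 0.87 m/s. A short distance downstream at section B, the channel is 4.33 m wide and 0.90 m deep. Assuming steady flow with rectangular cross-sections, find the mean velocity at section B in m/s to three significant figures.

Q = A₁V₁ = (2.81×0.87) × 0.87 = 2.127 m³/s
A₂ = 4.33 × 0.90 = 3.897 m²
V₂ = Q/A₂ = 2.127/3.897 = 0.5458 m/s

0.546 m/s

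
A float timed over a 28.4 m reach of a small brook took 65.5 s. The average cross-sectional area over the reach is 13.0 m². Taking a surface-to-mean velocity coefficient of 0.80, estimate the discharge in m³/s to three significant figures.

4.51 m³/s

v_surface = L / t̄ = 28.4 / 65.5 = 0.4336 m/s
v_mean = 0.80 × 0.4336 = 0.3469 m/s
Q = A × v_mean = 13.0 × 0.3469 = 4.509 m³/s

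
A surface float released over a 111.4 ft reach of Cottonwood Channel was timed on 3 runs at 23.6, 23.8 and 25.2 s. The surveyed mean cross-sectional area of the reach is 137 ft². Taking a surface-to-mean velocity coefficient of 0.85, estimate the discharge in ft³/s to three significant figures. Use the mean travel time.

536 ft³/s

t̄ = (23.6 + 23.8 + 25.2) / 3 = 24.2 s
v_surface = L / t̄ = 111.4 / 24.2 = 4.603 ft/s
v_mean = 0.85 × 4.603 = 3.913 ft/s
Q = A × v_mean = 137 × 3.913 = 536.1 ft³/s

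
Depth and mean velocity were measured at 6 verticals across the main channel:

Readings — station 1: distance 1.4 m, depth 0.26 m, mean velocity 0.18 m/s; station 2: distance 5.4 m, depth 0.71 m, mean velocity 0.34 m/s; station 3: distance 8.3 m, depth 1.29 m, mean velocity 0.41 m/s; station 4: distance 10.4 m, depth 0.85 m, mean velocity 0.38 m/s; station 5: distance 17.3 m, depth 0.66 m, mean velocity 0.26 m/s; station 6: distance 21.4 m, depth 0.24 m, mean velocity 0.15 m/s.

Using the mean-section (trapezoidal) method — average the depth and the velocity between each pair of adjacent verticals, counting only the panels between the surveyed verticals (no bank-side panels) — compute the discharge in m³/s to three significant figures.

4.52 m³/s

Panel 1-2: Δb = 4 m, d̄ = (0.26+0.71)/2 = 0.485, v̄ = (0.18+0.34)/2 = 0.26 → q = 4×0.485×0.26 = 0.5044 m³/s
Panel 2-3: Δb = 2.9 m, d̄ = (0.71+1.29)/2 = 1, v̄ = (0.34+0.41)/2 = 0.375 → q = 2.9×1×0.375 = 1.088 m³/s
Panel 3-4: Δb = 2.1 m, d̄ = (1.29+0.85)/2 = 1.07, v̄ = (0.41+0.38)/2 = 0.395 → q = 2.1×1.07×0.395 = 0.8876 m³/s
Panel 4-5: Δb = 6.9 m, d̄ = (0.85+0.66)/2 = 0.755, v̄ = (0.38+0.26)/2 = 0.32 → q = 6.9×0.755×0.32 = 1.667 m³/s
Panel 5-6: Δb = 4.1 m, d̄ = (0.66+0.24)/2 = 0.45, v̄ = (0.26+0.15)/2 = 0.205 → q = 4.1×0.45×0.205 = 0.3782 m³/s
Q = Σ q = 4.525 m³/s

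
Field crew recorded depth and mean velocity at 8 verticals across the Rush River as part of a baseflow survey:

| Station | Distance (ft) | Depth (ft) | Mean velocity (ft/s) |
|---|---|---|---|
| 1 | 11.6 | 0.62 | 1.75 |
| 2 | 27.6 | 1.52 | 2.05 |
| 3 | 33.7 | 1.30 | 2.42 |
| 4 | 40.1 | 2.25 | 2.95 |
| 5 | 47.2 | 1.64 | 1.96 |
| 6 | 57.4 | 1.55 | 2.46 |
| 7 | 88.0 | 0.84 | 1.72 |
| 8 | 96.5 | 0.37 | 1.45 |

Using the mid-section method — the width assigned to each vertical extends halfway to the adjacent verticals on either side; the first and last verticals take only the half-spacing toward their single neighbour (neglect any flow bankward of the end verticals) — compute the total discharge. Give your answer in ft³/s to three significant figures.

244 ft³/s

w_1 = (27.6 − 11.6)/2 = 8 ft; q_1 = 1.75 × 0.62 × 8 = 8.680 ft³/s
w_2 = (33.7 − 11.6)/2 = 11.05 ft; q_2 = 2.05 × 1.52 × 11.05 = 34.43 ft³/s
w_3 = (40.1 − 27.6)/2 = 6.25 ft; q_3 = 2.42 × 1.30 × 6.25 = 19.66 ft³/s
w_4 = (47.2 − 33.7)/2 = 6.75 ft; q_4 = 2.95 × 2.25 × 6.75 = 44.80 ft³/s
w_5 = (57.4 − 40.1)/2 = 8.65 ft; q_5 = 1.96 × 1.64 × 8.65 = 27.80 ft³/s
w_6 = (88.0 − 47.2)/2 = 20.4 ft; q_6 = 2.46 × 1.55 × 20.4 = 77.79 ft³/s
w_7 = (96.5 − 57.4)/2 = 19.55 ft; q_7 = 1.72 × 0.84 × 19.55 = 28.25 ft³/s
w_8 = (96.5 − 88.0)/2 = 4.25 ft; q_8 = 1.45 × 0.37 × 4.25 = 2.280 ft³/s
Q = Σ qᵢ = 243.7 ft³/s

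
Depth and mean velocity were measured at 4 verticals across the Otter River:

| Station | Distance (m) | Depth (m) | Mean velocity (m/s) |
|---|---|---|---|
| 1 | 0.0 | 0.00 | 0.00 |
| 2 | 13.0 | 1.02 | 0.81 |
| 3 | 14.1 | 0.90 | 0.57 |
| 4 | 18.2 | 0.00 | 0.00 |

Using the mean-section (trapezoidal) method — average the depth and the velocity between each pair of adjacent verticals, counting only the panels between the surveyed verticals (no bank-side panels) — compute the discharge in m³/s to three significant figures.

3.94 m³/s

Panel 1-2: Δb = 13 m, d̄ = (0.00+1.02)/2 = 0.51, v̄ = (0.00+0.81)/2 = 0.405 → q = 13×0.51×0.405 = 2.685 m³/s
Panel 2-3: Δb = 1.1 m, d̄ = (1.02+0.90)/2 = 0.96, v̄ = (0.81+0.57)/2 = 0.69 → q = 1.1×0.96×0.69 = 0.7286 m³/s
Panel 3-4: Δb = 4.1 m, d̄ = (0.90+0.00)/2 = 0.45, v̄ = (0.57+0.00)/2 = 0.285 → q = 4.1×0.45×0.285 = 0.5258 m³/s
Q = Σ q = 3.940 m³/s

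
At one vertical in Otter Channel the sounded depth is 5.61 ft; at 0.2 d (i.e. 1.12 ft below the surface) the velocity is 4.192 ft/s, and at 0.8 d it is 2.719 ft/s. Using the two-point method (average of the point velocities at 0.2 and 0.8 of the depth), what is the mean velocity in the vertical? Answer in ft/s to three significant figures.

3.46 ft/s

v̄ = (4.192 + 2.719) / 2 = 3.456 ft/s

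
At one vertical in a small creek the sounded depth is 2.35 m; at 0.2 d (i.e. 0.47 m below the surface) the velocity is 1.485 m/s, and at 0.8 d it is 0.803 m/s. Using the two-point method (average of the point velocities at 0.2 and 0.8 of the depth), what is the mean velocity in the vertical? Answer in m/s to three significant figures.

v̄ = (1.485 + 0.803) / 2 = 1.144 m/s

1.14 m/s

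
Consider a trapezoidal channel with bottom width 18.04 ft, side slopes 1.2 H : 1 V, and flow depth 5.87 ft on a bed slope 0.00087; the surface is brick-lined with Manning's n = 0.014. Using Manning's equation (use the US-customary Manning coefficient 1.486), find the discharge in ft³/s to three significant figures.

A = (b + z·y)·y = (18.04 + 1.2×5.87)×5.87 = 147.2 ft²
P = b + 2y√(1+z²) = 18.04 + 2×5.87×√(1+1.2²) = 36.38 ft
R = A/P = 147.2/36.38 = 4.048 ft
Q = (1.486/n)·A·R^(2/3)·S^(1/2) = (1.486/0.014) × 147.2 × 4.048^(2/3) × 0.00087^(1/2) = 1171 ft³/s

1170 ft³/s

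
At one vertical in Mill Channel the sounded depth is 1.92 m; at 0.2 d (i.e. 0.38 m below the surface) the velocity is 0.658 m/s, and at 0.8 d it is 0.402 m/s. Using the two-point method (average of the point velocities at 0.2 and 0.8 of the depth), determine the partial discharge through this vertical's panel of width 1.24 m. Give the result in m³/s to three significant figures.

1.26 m³/s

v̄ = (0.658 + 0.402) / 2 = 0.5300 m/s
q = v̄ × d × w = 0.5300 × 1.92 × 1.24 = 1.262 m³/s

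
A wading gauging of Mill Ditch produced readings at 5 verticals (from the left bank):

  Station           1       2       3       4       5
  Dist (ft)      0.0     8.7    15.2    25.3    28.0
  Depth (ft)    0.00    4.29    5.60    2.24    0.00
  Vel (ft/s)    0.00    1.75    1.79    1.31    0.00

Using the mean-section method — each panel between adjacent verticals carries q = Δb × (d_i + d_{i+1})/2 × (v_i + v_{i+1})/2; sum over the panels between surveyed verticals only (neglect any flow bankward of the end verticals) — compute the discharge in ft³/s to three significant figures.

Panel 1-2: Δb = 8.7 ft, d̄ = (0.00+4.29)/2 = 2.145, v̄ = (0.00+1.75)/2 = 0.875 → q = 8.7×2.145×0.875 = 16.33 ft³/s
Panel 2-3: Δb = 6.5 ft, d̄ = (4.29+5.60)/2 = 4.945, v̄ = (1.75+1.79)/2 = 1.77 → q = 6.5×4.945×1.77 = 56.89 ft³/s
Panel 3-4: Δb = 10.1 ft, d̄ = (5.60+2.24)/2 = 3.92, v̄ = (1.79+1.31)/2 = 1.55 → q = 10.1×3.92×1.55 = 61.37 ft³/s
Panel 4-5: Δb = 2.7 ft, d̄ = (2.24+0.00)/2 = 1.12, v̄ = (1.31+0.00)/2 = 0.655 → q = 2.7×1.12×0.655 = 1.981 ft³/s
Q = Σ q = 136.6 ft³/s

137 ft³/s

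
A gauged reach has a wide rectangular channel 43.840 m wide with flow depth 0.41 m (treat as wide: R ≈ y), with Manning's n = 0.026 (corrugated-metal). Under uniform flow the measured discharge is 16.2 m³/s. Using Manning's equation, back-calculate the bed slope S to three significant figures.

A = b·y = 43.840 × 0.41 = 17.97 m²
Wide channel: R ≈ y = 0.41 m
S = (Q·n / (1·A·R^(2/3)))² = (16.2×0.026 / (1×17.97×0.5519))² = 0.001803

0.00180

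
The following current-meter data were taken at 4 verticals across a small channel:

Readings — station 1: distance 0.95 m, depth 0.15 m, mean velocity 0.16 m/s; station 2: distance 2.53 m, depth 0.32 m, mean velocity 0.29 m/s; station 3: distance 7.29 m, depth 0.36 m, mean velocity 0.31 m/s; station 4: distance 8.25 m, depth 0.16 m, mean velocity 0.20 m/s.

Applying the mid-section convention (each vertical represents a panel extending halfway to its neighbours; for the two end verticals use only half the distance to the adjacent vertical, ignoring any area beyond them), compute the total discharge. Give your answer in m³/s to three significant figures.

w_1 = (2.53 − 0.95)/2 = 0.79 m; q_1 = 0.16 × 0.15 × 0.79 = 0.01896 m³/s
w_2 = (7.29 − 0.95)/2 = 3.17 m; q_2 = 0.29 × 0.32 × 3.17 = 0.2942 m³/s
w_3 = (8.25 − 2.53)/2 = 2.86 m; q_3 = 0.31 × 0.36 × 2.86 = 0.3192 m³/s
w_4 = (8.25 − 7.29)/2 = 0.48 m; q_4 = 0.20 × 0.16 × 0.48 = 0.01536 m³/s
Q = Σ qᵢ = 0.6477 m³/s

0.648 m³/s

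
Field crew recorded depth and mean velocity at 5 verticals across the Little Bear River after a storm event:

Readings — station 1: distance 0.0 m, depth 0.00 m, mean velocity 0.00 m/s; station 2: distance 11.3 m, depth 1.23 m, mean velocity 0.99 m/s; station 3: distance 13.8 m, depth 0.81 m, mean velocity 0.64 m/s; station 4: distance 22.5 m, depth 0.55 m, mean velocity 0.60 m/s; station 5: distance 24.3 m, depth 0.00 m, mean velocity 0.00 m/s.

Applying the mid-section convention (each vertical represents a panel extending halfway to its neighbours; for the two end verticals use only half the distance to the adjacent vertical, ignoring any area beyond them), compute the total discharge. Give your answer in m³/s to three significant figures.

13.0 m³/s

w_2 = (13.8 − 0.0)/2 = 6.9 m; q_2 = 0.99 × 1.23 × 6.9 = 8.402 m³/s
w_3 = (22.5 − 11.3)/2 = 5.6 m; q_3 = 0.64 × 0.81 × 5.6 = 2.903 m³/s
w_4 = (24.3 − 13.8)/2 = 5.25 m; q_4 = 0.60 × 0.55 × 5.25 = 1.733 m³/s
Stations 1, 5 contribute zero (depth or velocity is 0).
Q = Σ qᵢ = 13.04 m³/s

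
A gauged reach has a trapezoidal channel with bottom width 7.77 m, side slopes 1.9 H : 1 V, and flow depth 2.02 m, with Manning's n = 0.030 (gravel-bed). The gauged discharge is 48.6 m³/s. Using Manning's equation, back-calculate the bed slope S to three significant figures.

0.00241

A = (b + z·y)·y = (7.77 + 1.9×2.02)×2.02 = 23.45 m²
P = b + 2y√(1+z²) = 7.77 + 2×2.02×√(1+1.9²) = 16.44 m
R = A/P = 23.45/16.44 = 1.426 m
S = (Q·n / (1·A·R^(2/3)))² = (48.6×0.030 / (1×23.45×1.267))² = 0.002409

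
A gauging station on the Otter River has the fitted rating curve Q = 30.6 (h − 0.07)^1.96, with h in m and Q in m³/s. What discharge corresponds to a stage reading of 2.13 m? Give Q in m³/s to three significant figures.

126 m³/s

Q = 30.6 × (2.13 − 0.07)^1.96 = 30.6 × 2.06^1.96 = 126.2 m³/s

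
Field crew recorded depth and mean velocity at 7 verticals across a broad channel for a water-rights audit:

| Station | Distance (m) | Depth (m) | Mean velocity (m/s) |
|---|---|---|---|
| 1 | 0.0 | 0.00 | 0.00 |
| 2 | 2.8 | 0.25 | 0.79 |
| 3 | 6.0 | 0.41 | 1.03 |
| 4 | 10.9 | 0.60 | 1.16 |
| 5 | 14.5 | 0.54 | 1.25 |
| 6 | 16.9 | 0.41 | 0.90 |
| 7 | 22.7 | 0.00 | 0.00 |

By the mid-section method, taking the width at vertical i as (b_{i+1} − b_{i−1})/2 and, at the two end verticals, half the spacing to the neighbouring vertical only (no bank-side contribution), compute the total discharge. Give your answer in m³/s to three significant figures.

8.80 m³/s

w_2 = (6.0 − 0.0)/2 = 3 m; q_2 = 0.79 × 0.25 × 3 = 0.5925 m³/s
w_3 = (10.9 − 2.8)/2 = 4.05 m; q_3 = 1.03 × 0.41 × 4.05 = 1.710 m³/s
w_4 = (14.5 − 6.0)/2 = 4.25 m; q_4 = 1.16 × 0.60 × 4.25 = 2.958 m³/s
w_5 = (16.9 − 10.9)/2 = 3 m; q_5 = 1.25 × 0.54 × 3 = 2.025 m³/s
w_6 = (22.7 − 14.5)/2 = 4.1 m; q_6 = 0.90 × 0.41 × 4.1 = 1.513 m³/s
Stations 1, 7 contribute zero (depth or velocity is 0).
Q = Σ qᵢ = 8.799 m³/s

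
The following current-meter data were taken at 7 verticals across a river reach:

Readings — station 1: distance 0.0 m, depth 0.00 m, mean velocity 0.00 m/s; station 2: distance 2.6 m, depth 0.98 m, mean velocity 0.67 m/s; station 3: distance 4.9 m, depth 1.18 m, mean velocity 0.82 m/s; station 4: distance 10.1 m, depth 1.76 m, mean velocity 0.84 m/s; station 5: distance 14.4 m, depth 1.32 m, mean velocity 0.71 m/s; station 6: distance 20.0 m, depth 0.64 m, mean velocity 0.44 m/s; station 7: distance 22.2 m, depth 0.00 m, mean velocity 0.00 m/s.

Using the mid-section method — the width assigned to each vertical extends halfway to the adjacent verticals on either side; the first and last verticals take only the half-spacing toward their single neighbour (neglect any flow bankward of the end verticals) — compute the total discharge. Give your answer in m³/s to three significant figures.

18.0 m³/s

w_2 = (4.9 − 0.0)/2 = 2.45 m; q_2 = 0.67 × 0.98 × 2.45 = 1.609 m³/s
w_3 = (10.1 − 2.6)/2 = 3.75 m; q_3 = 0.82 × 1.18 × 3.75 = 3.629 m³/s
w_4 = (14.4 − 4.9)/2 = 4.75 m; q_4 = 0.84 × 1.76 × 4.75 = 7.022 m³/s
w_5 = (20.0 − 10.1)/2 = 4.95 m; q_5 = 0.71 × 1.32 × 4.95 = 4.639 m³/s
w_6 = (22.2 − 14.4)/2 = 3.9 m; q_6 = 0.44 × 0.64 × 3.9 = 1.098 m³/s
Stations 1, 7 contribute zero (depth or velocity is 0).
Q = Σ qᵢ = 18.00 m³/s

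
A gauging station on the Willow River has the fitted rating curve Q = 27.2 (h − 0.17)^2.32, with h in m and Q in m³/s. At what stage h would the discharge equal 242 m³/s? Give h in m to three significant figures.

h − h₀ = (Q/C)^(1/b) = (242/27.2)^(1/2.32) = 2.565 m
h = 0.17 + 2.565 = 2.735 m

2.74 m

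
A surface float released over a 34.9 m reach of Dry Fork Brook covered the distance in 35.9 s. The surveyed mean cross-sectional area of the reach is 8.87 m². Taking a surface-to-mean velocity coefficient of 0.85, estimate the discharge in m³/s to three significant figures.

v_surface = L / t̄ = 34.9 / 35.9 = 0.9721 m/s
v_mean = 0.85 × 0.9721 = 0.8263 m/s
Q = A × v_mean = 8.87 × 0.8263 = 7.329 m³/s

7.33 m³/s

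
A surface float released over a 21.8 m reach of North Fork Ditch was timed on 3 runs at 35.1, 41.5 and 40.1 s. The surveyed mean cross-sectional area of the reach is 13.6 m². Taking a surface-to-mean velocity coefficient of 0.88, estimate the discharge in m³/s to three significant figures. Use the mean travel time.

t̄ = (35.1 + 41.5 + 40.1) / 3 = 38.9 s
v_surface = L / t̄ = 21.8 / 38.9 = 0.5604 m/s
v_mean = 0.88 × 0.5604 = 0.4932 m/s
Q = A × v_mean = 13.6 × 0.4932 = 6.707 m³/s

6.71 m³/s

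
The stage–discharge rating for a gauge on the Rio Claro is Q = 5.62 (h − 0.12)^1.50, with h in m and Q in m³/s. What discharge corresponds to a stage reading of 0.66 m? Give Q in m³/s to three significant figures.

2.23 m³/s

Q = 5.62 × (0.66 − 0.12)^1.50 = 5.62 × 0.54^1.50 = 2.230 m³/s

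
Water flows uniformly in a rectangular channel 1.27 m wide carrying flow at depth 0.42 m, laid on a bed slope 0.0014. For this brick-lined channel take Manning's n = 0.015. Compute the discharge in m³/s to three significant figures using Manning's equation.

A = b·y = 1.27 × 0.42 = 0.5334 m²
P = b + 2y = 1.27 + 2×0.42 = 2.110 m
R = A/P = 0.5334/2.110 = 0.2528 m
Q = (1/n)·A·R^(2/3)·S^(1/2) = (1/0.015) × 0.5334 × 0.2528^(2/3) × 0.0014^(1/2) = 0.5320 m³/s

0.532 m³/s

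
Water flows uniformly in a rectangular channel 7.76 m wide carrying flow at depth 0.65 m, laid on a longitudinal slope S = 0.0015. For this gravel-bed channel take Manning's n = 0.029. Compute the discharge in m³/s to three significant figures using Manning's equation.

A = b·y = 7.76 × 0.65 = 5.044 m²
P = b + 2y = 7.76 + 2×0.65 = 9.060 m
R = A/P = 5.044/9.060 = 0.5567 m
Q = (1/n)·A·R^(2/3)·S^(1/2) = (1/0.029) × 5.044 × 0.5567^(2/3) × 0.0015^(1/2) = 4.559 m³/s

4.56 m³/s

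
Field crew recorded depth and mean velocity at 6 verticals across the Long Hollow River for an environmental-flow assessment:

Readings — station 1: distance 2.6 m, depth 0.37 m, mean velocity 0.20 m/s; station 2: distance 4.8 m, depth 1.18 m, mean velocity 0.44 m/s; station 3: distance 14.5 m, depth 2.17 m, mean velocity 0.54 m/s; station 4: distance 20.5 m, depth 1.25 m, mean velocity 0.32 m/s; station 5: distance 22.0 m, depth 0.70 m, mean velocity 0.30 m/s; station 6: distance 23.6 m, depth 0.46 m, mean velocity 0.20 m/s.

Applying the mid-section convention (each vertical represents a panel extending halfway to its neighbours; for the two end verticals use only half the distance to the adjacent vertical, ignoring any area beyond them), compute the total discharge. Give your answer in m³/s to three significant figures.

14.3 m³/s

w_1 = (4.8 − 2.6)/2 = 1.1 m; q_1 = 0.20 × 0.37 × 1.1 = 0.08140 m³/s
w_2 = (14.5 − 2.6)/2 = 5.95 m; q_2 = 0.44 × 1.18 × 5.95 = 3.089 m³/s
w_3 = (20.5 − 4.8)/2 = 7.85 m; q_3 = 0.54 × 2.17 × 7.85 = 9.199 m³/s
w_4 = (22.0 − 14.5)/2 = 3.75 m; q_4 = 0.32 × 1.25 × 3.75 = 1.500 m³/s
w_5 = (23.6 − 20.5)/2 = 1.55 m; q_5 = 0.30 × 0.70 × 1.55 = 0.3255 m³/s
w_6 = (23.6 − 22.0)/2 = 0.8 m; q_6 = 0.20 × 0.46 × 0.8 = 0.07360 m³/s
Q = Σ qᵢ = 14.27 m³/s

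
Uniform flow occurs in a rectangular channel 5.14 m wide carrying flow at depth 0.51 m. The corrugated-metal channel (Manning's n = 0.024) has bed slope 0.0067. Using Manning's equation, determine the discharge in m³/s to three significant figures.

A = b·y = 5.14 × 0.51 = 2.621 m²
P = b + 2y = 5.14 + 2×0.51 = 6.160 m
R = A/P = 2.621/6.160 = 0.4256 m
Q = (1/n)·A·R^(2/3)·S^(1/2) = (1/0.024) × 2.621 × 0.4256^(2/3) × 0.0067^(1/2) = 5.058 m³/s

5.06 m³/s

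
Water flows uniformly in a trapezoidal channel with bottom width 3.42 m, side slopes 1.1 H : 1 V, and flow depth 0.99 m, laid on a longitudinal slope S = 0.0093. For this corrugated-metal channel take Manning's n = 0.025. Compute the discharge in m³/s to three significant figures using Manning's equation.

13.6 m³/s

A = (b + z·y)·y = (3.42 + 1.1×0.99)×0.99 = 4.464 m²
P = b + 2y√(1+z²) = 3.42 + 2×0.99×√(1+1.1²) = 6.363 m
R = A/P = 4.464/6.363 = 0.7015 m
Q = (1/n)·A·R^(2/3)·S^(1/2) = (1/0.025) × 4.464 × 0.7015^(2/3) × 0.0093^(1/2) = 13.59 m³/s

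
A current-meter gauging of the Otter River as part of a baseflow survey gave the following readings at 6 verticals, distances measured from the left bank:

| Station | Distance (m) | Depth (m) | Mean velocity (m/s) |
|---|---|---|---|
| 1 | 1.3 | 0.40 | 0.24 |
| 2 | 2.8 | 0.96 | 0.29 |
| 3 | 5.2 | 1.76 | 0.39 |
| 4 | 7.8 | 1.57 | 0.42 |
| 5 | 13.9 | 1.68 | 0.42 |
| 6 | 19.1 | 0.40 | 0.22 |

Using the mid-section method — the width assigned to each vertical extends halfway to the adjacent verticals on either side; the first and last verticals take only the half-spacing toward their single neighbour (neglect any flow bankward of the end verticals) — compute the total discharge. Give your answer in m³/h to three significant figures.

33900 m³/h

w_1 = (2.8 − 1.3)/2 = 0.75 m; q_1 = 0.24 × 0.40 × 0.75 = 0.07200 m³/s
w_2 = (5.2 − 1.3)/2 = 1.95 m; q_2 = 0.29 × 0.96 × 1.95 = 0.5429 m³/s
w_3 = (7.8 − 2.8)/2 = 2.5 m; q_3 = 0.39 × 1.76 × 2.5 = 1.716 m³/s
w_4 = (13.9 − 5.2)/2 = 4.35 m; q_4 = 0.42 × 1.57 × 4.35 = 2.868 m³/s
w_5 = (19.1 − 7.8)/2 = 5.65 m; q_5 = 0.42 × 1.68 × 5.65 = 3.987 m³/s
w_6 = (19.1 − 13.9)/2 = 2.6 m; q_6 = 0.22 × 0.40 × 2.6 = 0.2288 m³/s
Q = Σ qᵢ = 9.415 m³/s
= 9.415 × 3600 = 33890 m³/h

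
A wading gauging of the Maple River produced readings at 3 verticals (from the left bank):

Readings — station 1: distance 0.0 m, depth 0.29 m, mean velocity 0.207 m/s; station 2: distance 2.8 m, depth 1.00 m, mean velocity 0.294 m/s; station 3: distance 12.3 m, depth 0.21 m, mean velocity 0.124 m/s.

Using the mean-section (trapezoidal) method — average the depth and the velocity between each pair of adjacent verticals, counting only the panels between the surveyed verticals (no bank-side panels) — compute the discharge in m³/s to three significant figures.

1.65 m³/s

Panel 1-2: Δb = 2.8 m, d̄ = (0.29+1.00)/2 = 0.645, v̄ = (0.207+0.294)/2 = 0.2505 → q = 2.8×0.645×0.2505 = 0.4524 m³/s
Panel 2-3: Δb = 9.5 m, d̄ = (1.00+0.21)/2 = 0.605, v̄ = (0.294+0.124)/2 = 0.209 → q = 9.5×0.605×0.209 = 1.201 m³/s
Q = Σ q = 1.654 m³/s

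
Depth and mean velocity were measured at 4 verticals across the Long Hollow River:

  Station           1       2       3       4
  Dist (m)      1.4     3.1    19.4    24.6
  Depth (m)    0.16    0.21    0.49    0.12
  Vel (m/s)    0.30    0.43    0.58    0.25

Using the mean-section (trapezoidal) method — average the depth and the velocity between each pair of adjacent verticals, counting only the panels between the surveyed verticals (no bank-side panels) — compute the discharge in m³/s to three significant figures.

Panel 1-2: Δb = 1.7 m, d̄ = (0.16+0.21)/2 = 0.185, v̄ = (0.30+0.43)/2 = 0.365 → q = 1.7×0.185×0.365 = 0.1148 m³/s
Panel 2-3: Δb = 16.3 m, d̄ = (0.21+0.49)/2 = 0.35, v̄ = (0.43+0.58)/2 = 0.505 → q = 16.3×0.35×0.505 = 2.881 m³/s
Panel 3-4: Δb = 5.2 m, d̄ = (0.49+0.12)/2 = 0.305, v̄ = (0.58+0.25)/2 = 0.415 → q = 5.2×0.305×0.415 = 0.6582 m³/s
Q = Σ q = 3.654 m³/s

3.65 m³/s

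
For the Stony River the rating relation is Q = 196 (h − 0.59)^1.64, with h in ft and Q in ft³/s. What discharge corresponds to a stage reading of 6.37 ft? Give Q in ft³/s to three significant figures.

3480 ft³/s

Q = 196 × (6.37 − 0.59)^1.64 = 196 × 5.78^1.64 = 3482 ft³/s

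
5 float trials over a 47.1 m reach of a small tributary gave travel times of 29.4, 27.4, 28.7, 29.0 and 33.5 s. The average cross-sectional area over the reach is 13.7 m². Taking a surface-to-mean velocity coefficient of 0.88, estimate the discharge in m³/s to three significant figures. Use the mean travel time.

t̄ = (29.4 + 27.4 + 28.7 + 29.0 + 33.5) / 5 = 29.6 s
v_surface = L / t̄ = 47.1 / 29.6 = 1.591 m/s
v_mean = 0.88 × 1.591 = 1.400 m/s
Q = A × v_mean = 13.7 × 1.400 = 19.18 m³/s

19.2 m³/s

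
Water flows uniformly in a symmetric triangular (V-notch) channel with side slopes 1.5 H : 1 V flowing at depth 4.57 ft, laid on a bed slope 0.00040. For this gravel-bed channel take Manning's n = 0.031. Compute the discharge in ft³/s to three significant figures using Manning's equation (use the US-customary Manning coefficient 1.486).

A = z·y² = 1.5×4.57² = 31.33 ft²
P = 2y√(1+z²) = 2×4.57×√(1+1.5²) = 16.48 ft
R = A/P = 31.33/16.48 = 1.901 ft
Q = (1.486/n)·A·R^(2/3)·S^(1/2) = (1.486/0.031) × 31.33 × 1.901^(2/3) × 0.00040^(1/2) = 46.09 ft³/s

46.1 ft³/s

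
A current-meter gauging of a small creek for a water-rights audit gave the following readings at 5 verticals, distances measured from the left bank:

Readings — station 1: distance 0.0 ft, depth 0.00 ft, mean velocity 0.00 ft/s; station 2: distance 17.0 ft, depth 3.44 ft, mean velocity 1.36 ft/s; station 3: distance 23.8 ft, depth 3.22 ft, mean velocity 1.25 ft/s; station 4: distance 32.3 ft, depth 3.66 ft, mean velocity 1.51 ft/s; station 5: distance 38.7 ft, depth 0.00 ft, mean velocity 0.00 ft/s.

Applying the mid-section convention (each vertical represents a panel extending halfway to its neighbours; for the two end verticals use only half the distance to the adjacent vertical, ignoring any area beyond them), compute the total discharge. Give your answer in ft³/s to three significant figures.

128 ft³/s

w_2 = (23.8 − 0.0)/2 = 11.9 ft; q_2 = 1.36 × 3.44 × 11.9 = 55.67 ft³/s
w_3 = (32.3 − 17.0)/2 = 7.65 ft; q_3 = 1.25 × 3.22 × 7.65 = 30.79 ft³/s
w_4 = (38.7 − 23.8)/2 = 7.45 ft; q_4 = 1.51 × 3.66 × 7.45 = 41.17 ft³/s
Stations 1, 5 contribute zero (depth or velocity is 0).
Q = Σ qᵢ = 127.6 ft³/s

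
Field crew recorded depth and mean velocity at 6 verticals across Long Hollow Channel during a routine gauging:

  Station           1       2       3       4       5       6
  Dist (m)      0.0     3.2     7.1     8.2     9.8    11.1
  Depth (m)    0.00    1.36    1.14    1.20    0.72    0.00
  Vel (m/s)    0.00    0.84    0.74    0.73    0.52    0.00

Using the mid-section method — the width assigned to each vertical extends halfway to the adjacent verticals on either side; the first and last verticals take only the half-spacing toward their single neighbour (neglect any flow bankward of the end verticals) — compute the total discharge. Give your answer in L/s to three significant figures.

7890 L/s

w_2 = (7.1 − 0.0)/2 = 3.55 m; q_2 = 0.84 × 1.36 × 3.55 = 4.056 m³/s
w_3 = (8.2 − 3.2)/2 = 2.5 m; q_3 = 0.74 × 1.14 × 2.5 = 2.109 m³/s
w_4 = (9.8 − 7.1)/2 = 1.35 m; q_4 = 0.73 × 1.20 × 1.35 = 1.183 m³/s
w_5 = (11.1 − 8.2)/2 = 1.45 m; q_5 = 0.52 × 0.72 × 1.45 = 0.5429 m³/s
Stations 1, 6 contribute zero (depth or velocity is 0).
Q = Σ qᵢ = 7.890 m³/s
= 7.890 × 1000 = 7890 L/s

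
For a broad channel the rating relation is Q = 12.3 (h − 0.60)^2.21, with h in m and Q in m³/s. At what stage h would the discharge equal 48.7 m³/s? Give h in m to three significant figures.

h − h₀ = (Q/C)^(1/b) = (48.7/12.3)^(1/2.21) = 1.864 m
h = 0.60 + 1.864 = 2.464 m

2.46 m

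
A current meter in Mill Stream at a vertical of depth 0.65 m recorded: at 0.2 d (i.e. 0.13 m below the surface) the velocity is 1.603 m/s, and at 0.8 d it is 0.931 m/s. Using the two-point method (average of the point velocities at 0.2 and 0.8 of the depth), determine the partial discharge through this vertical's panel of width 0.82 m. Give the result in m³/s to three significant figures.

v̄ = (1.603 + 0.931) / 2 = 1.267 m/s
q = v̄ × d × w = 1.267 × 0.65 × 0.82 = 0.6753 m³/s

0.675 m³/s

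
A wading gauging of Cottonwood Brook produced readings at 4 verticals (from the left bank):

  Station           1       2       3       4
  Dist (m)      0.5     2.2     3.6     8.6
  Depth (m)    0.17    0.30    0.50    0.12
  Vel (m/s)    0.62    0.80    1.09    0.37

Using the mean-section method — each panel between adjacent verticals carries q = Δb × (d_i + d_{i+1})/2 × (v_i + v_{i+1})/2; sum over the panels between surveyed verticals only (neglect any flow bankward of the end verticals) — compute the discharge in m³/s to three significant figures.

1.94 m³/s

Panel 1-2: Δb = 1.7 m, d̄ = (0.17+0.30)/2 = 0.235, v̄ = (0.62+0.80)/2 = 0.71 → q = 1.7×0.235×0.71 = 0.2836 m³/s
Panel 2-3: Δb = 1.4 m, d̄ = (0.30+0.50)/2 = 0.4, v̄ = (0.80+1.09)/2 = 0.945 → q = 1.4×0.4×0.945 = 0.5292 m³/s
Panel 3-4: Δb = 5 m, d̄ = (0.50+0.12)/2 = 0.31, v̄ = (1.09+0.37)/2 = 0.73 → q = 5×0.31×0.73 = 1.132 m³/s
Q = Σ q = 1.944 m³/s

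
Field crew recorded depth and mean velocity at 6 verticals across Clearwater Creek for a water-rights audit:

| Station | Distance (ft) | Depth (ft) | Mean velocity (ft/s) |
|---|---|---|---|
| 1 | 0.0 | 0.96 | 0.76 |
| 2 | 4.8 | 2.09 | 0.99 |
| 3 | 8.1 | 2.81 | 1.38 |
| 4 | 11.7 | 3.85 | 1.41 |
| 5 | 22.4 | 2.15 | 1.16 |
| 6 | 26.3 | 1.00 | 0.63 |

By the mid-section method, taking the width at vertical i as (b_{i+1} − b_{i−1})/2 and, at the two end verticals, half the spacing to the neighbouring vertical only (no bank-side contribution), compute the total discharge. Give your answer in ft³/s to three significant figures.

w_1 = (4.8 − 0.0)/2 = 2.4 ft; q_1 = 0.76 × 0.96 × 2.4 = 1.751 ft³/s
w_2 = (8.1 − 0.0)/2 = 4.05 ft; q_2 = 0.99 × 2.09 × 4.05 = 8.380 ft³/s
w_3 = (11.7 − 4.8)/2 = 3.45 ft; q_3 = 1.38 × 2.81 × 3.45 = 13.38 ft³/s
w_4 = (22.4 − 8.1)/2 = 7.15 ft; q_4 = 1.41 × 3.85 × 7.15 = 38.81 ft³/s
w_5 = (26.3 − 11.7)/2 = 7.3 ft; q_5 = 1.16 × 2.15 × 7.3 = 18.21 ft³/s
w_6 = (26.3 − 22.4)/2 = 1.95 ft; q_6 = 0.63 × 1.00 × 1.95 = 1.229 ft³/s
Q = Σ qᵢ = 81.76 ft³/s

81.8 ft³/s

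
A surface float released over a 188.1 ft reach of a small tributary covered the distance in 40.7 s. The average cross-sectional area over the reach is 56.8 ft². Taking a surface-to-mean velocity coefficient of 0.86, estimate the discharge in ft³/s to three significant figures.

v_surface = L / t̄ = 188.1 / 40.7 = 4.622 ft/s
v_mean = 0.86 × 4.622 = 3.975 ft/s
Q = A × v_mean = 56.8 × 3.975 = 225.8 ft³/s

226 ft³/s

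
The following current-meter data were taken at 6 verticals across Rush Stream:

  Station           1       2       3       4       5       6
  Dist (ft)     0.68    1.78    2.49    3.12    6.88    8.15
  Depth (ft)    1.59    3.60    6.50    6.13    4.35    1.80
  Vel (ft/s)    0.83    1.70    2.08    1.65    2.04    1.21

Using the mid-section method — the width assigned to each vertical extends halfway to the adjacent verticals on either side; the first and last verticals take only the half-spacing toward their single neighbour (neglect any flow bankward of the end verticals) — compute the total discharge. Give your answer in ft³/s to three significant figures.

w_1 = (1.78 − 0.68)/2 = 0.55 ft; q_1 = 0.83 × 1.59 × 0.55 = 0.7258 ft³/s
w_2 = (2.49 − 0.68)/2 = 0.905 ft; q_2 = 1.70 × 3.60 × 0.905 = 5.539 ft³/s
w_3 = (3.12 − 1.78)/2 = 0.67 ft; q_3 = 2.08 × 6.50 × 0.67 = 9.058 ft³/s
w_4 = (6.88 − 2.49)/2 = 2.195 ft; q_4 = 1.65 × 6.13 × 2.195 = 22.20 ft³/s
w_5 = (8.15 − 3.12)/2 = 2.515 ft; q_5 = 2.04 × 4.35 × 2.515 = 22.32 ft³/s
w_6 = (8.15 − 6.88)/2 = 0.635 ft; q_6 = 1.21 × 1.80 × 0.635 = 1.383 ft³/s
Q = Σ qᵢ = 61.23 ft³/s

61.2 ft³/s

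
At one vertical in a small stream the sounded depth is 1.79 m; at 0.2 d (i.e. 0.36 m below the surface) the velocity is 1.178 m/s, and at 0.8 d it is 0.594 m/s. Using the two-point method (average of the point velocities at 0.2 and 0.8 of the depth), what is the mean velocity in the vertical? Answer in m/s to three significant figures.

0.886 m/s

v̄ = (1.178 + 0.594) / 2 = 0.8860 m/s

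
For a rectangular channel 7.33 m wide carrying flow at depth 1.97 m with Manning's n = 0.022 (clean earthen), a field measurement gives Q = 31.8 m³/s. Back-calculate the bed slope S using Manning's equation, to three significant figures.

0.00169

A = b·y = 7.33 × 1.97 = 14.44 m²
P = b + 2y = 7.33 + 2×1.97 = 11.27 m
R = A/P = 14.44/11.27 = 1.281 m
S = (Q·n / (1·A·R^(2/3)))² = (31.8×0.022 / (1×14.44×1.180))² = 0.001687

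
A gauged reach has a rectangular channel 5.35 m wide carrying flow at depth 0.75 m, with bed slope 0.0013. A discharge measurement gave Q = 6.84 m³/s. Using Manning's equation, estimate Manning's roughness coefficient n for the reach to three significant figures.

A = b·y = 5.35 × 0.75 = 4.013 m²
P = b + 2y = 5.35 + 2×0.75 = 6.850 m
R = A/P = 4.013/6.850 = 0.5858 m
n = (1/Q)·A·R^(2/3)·S^(1/2) = (1/6.84) × 4.013 × 0.7001 × 0.03606 = 0.01481

0.0148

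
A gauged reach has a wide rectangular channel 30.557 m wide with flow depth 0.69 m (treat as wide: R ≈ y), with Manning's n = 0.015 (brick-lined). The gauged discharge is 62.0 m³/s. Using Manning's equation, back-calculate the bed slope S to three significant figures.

0.00319

A = b·y = 30.557 × 0.69 = 21.08 m²
Wide channel: R ≈ y = 0.69 m
S = (Q·n / (1·A·R^(2/3)))² = (62.0×0.015 / (1×21.08×0.7808))² = 0.003191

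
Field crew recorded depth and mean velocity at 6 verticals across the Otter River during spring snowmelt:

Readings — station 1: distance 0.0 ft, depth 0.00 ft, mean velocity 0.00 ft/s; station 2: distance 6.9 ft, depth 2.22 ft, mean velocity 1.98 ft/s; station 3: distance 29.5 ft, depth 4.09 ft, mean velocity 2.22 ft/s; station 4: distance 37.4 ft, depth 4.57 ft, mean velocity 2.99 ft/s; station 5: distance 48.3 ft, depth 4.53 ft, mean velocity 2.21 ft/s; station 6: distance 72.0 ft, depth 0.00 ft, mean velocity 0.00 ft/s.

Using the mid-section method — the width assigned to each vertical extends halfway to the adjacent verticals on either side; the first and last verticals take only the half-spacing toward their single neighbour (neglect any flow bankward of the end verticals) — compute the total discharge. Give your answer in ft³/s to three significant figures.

w_2 = (29.5 − 0.0)/2 = 14.75 ft; q_2 = 1.98 × 2.22 × 14.75 = 64.84 ft³/s
w_3 = (37.4 − 6.9)/2 = 15.25 ft; q_3 = 2.22 × 4.09 × 15.25 = 138.5 ft³/s
w_4 = (48.3 − 29.5)/2 = 9.4 ft; q_4 = 2.99 × 4.57 × 9.4 = 128.4 ft³/s
w_5 = (72.0 − 37.4)/2 = 17.3 ft; q_5 = 2.21 × 4.53 × 17.3 = 173.2 ft³/s
Stations 1, 6 contribute zero (depth or velocity is 0).
Q = Σ qᵢ = 504.9 ft³/s

505 ft³/s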